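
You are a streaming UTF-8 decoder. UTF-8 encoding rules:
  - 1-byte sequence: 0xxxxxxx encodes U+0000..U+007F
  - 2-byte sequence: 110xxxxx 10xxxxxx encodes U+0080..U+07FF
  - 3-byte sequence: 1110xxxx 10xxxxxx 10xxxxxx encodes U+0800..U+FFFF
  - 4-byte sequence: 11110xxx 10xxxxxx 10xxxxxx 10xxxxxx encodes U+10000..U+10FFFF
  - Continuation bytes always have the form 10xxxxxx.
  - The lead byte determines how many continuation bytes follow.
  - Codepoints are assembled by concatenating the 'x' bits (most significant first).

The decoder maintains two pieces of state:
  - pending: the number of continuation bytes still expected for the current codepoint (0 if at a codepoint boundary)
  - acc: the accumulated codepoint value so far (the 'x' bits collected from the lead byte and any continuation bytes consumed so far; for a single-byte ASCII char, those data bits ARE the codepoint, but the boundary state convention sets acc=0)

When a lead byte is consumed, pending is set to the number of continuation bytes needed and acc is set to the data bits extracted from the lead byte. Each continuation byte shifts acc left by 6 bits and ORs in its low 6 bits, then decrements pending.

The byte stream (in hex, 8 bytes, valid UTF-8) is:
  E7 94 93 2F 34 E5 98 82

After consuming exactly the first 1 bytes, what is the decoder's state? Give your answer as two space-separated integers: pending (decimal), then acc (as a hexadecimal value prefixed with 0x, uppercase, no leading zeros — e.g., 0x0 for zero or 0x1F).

Answer: 2 0x7

Derivation:
Byte[0]=E7: 3-byte lead. pending=2, acc=0x7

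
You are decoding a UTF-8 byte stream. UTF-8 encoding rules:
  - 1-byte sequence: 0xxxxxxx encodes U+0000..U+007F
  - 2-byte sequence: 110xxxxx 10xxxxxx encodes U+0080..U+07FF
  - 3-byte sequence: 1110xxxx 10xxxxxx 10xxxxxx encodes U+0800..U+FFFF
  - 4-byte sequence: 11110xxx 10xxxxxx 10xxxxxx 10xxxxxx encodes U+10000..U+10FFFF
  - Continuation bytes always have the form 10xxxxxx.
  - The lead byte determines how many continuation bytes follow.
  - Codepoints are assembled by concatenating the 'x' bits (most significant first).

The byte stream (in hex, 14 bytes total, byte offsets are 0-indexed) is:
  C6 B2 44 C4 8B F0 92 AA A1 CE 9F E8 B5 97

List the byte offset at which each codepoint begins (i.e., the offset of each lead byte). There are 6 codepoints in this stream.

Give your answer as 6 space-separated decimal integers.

Answer: 0 2 3 5 9 11

Derivation:
Byte[0]=C6: 2-byte lead, need 1 cont bytes. acc=0x6
Byte[1]=B2: continuation. acc=(acc<<6)|0x32=0x1B2
Completed: cp=U+01B2 (starts at byte 0)
Byte[2]=44: 1-byte ASCII. cp=U+0044
Byte[3]=C4: 2-byte lead, need 1 cont bytes. acc=0x4
Byte[4]=8B: continuation. acc=(acc<<6)|0x0B=0x10B
Completed: cp=U+010B (starts at byte 3)
Byte[5]=F0: 4-byte lead, need 3 cont bytes. acc=0x0
Byte[6]=92: continuation. acc=(acc<<6)|0x12=0x12
Byte[7]=AA: continuation. acc=(acc<<6)|0x2A=0x4AA
Byte[8]=A1: continuation. acc=(acc<<6)|0x21=0x12AA1
Completed: cp=U+12AA1 (starts at byte 5)
Byte[9]=CE: 2-byte lead, need 1 cont bytes. acc=0xE
Byte[10]=9F: continuation. acc=(acc<<6)|0x1F=0x39F
Completed: cp=U+039F (starts at byte 9)
Byte[11]=E8: 3-byte lead, need 2 cont bytes. acc=0x8
Byte[12]=B5: continuation. acc=(acc<<6)|0x35=0x235
Byte[13]=97: continuation. acc=(acc<<6)|0x17=0x8D57
Completed: cp=U+8D57 (starts at byte 11)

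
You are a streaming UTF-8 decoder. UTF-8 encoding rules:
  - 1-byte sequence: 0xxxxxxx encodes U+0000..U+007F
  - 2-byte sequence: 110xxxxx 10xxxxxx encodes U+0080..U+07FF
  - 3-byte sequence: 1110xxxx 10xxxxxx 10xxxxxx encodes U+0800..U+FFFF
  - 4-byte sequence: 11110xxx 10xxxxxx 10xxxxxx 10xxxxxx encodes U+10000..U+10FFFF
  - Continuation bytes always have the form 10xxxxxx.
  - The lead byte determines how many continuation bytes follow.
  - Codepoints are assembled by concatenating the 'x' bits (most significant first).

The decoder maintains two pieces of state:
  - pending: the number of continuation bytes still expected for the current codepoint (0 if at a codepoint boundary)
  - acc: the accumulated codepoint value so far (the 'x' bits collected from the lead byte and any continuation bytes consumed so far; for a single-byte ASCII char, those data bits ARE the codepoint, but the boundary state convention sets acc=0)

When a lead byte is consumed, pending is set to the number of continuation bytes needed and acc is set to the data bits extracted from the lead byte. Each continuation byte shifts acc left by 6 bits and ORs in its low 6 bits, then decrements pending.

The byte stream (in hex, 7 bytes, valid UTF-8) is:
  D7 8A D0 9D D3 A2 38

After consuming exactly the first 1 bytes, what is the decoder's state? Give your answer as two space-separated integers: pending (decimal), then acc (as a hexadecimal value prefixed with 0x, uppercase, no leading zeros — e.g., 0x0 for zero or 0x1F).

Byte[0]=D7: 2-byte lead. pending=1, acc=0x17

Answer: 1 0x17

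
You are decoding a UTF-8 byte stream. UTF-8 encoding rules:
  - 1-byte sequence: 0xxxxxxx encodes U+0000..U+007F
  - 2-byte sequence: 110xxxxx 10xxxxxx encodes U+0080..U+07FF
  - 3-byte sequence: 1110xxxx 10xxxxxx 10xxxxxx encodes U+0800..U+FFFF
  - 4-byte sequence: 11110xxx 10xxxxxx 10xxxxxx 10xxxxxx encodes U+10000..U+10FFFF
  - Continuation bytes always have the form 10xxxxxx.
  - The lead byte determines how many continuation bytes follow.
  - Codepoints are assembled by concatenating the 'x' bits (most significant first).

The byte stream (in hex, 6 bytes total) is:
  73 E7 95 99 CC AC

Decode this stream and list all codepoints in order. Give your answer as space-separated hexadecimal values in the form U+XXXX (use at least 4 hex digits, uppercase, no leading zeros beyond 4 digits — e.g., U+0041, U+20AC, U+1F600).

Byte[0]=73: 1-byte ASCII. cp=U+0073
Byte[1]=E7: 3-byte lead, need 2 cont bytes. acc=0x7
Byte[2]=95: continuation. acc=(acc<<6)|0x15=0x1D5
Byte[3]=99: continuation. acc=(acc<<6)|0x19=0x7559
Completed: cp=U+7559 (starts at byte 1)
Byte[4]=CC: 2-byte lead, need 1 cont bytes. acc=0xC
Byte[5]=AC: continuation. acc=(acc<<6)|0x2C=0x32C
Completed: cp=U+032C (starts at byte 4)

Answer: U+0073 U+7559 U+032C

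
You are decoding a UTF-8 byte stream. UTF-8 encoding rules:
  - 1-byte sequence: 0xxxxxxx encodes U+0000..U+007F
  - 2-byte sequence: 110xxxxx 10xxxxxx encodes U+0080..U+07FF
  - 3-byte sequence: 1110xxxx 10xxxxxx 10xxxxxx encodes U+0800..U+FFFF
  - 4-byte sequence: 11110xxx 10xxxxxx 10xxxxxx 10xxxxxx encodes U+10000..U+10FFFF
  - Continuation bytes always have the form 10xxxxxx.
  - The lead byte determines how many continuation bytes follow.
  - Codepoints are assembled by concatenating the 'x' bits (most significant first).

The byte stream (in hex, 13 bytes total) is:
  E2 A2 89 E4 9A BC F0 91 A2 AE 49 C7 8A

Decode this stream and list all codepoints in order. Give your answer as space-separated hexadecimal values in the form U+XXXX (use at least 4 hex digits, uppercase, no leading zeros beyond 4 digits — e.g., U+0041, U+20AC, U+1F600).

Byte[0]=E2: 3-byte lead, need 2 cont bytes. acc=0x2
Byte[1]=A2: continuation. acc=(acc<<6)|0x22=0xA2
Byte[2]=89: continuation. acc=(acc<<6)|0x09=0x2889
Completed: cp=U+2889 (starts at byte 0)
Byte[3]=E4: 3-byte lead, need 2 cont bytes. acc=0x4
Byte[4]=9A: continuation. acc=(acc<<6)|0x1A=0x11A
Byte[5]=BC: continuation. acc=(acc<<6)|0x3C=0x46BC
Completed: cp=U+46BC (starts at byte 3)
Byte[6]=F0: 4-byte lead, need 3 cont bytes. acc=0x0
Byte[7]=91: continuation. acc=(acc<<6)|0x11=0x11
Byte[8]=A2: continuation. acc=(acc<<6)|0x22=0x462
Byte[9]=AE: continuation. acc=(acc<<6)|0x2E=0x118AE
Completed: cp=U+118AE (starts at byte 6)
Byte[10]=49: 1-byte ASCII. cp=U+0049
Byte[11]=C7: 2-byte lead, need 1 cont bytes. acc=0x7
Byte[12]=8A: continuation. acc=(acc<<6)|0x0A=0x1CA
Completed: cp=U+01CA (starts at byte 11)

Answer: U+2889 U+46BC U+118AE U+0049 U+01CA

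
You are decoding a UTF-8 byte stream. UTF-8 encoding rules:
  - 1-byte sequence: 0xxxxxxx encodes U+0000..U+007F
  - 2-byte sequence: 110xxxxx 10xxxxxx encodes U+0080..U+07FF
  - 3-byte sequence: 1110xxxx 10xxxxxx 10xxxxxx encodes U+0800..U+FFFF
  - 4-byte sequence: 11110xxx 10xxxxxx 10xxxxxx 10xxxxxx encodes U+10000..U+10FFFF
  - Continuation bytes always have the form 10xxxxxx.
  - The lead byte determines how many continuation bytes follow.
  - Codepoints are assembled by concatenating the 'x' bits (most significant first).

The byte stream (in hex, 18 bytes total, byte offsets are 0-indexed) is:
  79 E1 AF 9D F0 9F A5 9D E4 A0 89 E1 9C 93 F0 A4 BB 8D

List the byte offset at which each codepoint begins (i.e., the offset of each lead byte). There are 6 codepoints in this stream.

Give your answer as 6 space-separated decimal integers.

Byte[0]=79: 1-byte ASCII. cp=U+0079
Byte[1]=E1: 3-byte lead, need 2 cont bytes. acc=0x1
Byte[2]=AF: continuation. acc=(acc<<6)|0x2F=0x6F
Byte[3]=9D: continuation. acc=(acc<<6)|0x1D=0x1BDD
Completed: cp=U+1BDD (starts at byte 1)
Byte[4]=F0: 4-byte lead, need 3 cont bytes. acc=0x0
Byte[5]=9F: continuation. acc=(acc<<6)|0x1F=0x1F
Byte[6]=A5: continuation. acc=(acc<<6)|0x25=0x7E5
Byte[7]=9D: continuation. acc=(acc<<6)|0x1D=0x1F95D
Completed: cp=U+1F95D (starts at byte 4)
Byte[8]=E4: 3-byte lead, need 2 cont bytes. acc=0x4
Byte[9]=A0: continuation. acc=(acc<<6)|0x20=0x120
Byte[10]=89: continuation. acc=(acc<<6)|0x09=0x4809
Completed: cp=U+4809 (starts at byte 8)
Byte[11]=E1: 3-byte lead, need 2 cont bytes. acc=0x1
Byte[12]=9C: continuation. acc=(acc<<6)|0x1C=0x5C
Byte[13]=93: continuation. acc=(acc<<6)|0x13=0x1713
Completed: cp=U+1713 (starts at byte 11)
Byte[14]=F0: 4-byte lead, need 3 cont bytes. acc=0x0
Byte[15]=A4: continuation. acc=(acc<<6)|0x24=0x24
Byte[16]=BB: continuation. acc=(acc<<6)|0x3B=0x93B
Byte[17]=8D: continuation. acc=(acc<<6)|0x0D=0x24ECD
Completed: cp=U+24ECD (starts at byte 14)

Answer: 0 1 4 8 11 14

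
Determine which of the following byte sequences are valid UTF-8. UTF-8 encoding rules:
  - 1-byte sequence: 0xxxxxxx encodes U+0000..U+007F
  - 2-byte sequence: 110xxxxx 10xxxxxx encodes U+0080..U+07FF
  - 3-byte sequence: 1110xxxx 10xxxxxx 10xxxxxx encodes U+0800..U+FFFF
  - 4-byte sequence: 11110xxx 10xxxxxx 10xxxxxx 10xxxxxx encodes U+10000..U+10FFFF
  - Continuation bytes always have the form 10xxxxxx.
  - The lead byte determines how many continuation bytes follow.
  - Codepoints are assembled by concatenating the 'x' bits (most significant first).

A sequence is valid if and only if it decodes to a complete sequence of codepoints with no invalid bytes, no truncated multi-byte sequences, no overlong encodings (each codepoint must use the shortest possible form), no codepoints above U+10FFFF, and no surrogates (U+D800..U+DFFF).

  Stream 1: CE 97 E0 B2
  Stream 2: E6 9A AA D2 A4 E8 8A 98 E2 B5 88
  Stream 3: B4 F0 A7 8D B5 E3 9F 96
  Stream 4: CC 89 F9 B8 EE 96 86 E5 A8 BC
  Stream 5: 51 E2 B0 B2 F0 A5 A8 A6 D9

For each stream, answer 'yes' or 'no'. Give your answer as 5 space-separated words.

Stream 1: error at byte offset 4. INVALID
Stream 2: decodes cleanly. VALID
Stream 3: error at byte offset 0. INVALID
Stream 4: error at byte offset 2. INVALID
Stream 5: error at byte offset 9. INVALID

Answer: no yes no no no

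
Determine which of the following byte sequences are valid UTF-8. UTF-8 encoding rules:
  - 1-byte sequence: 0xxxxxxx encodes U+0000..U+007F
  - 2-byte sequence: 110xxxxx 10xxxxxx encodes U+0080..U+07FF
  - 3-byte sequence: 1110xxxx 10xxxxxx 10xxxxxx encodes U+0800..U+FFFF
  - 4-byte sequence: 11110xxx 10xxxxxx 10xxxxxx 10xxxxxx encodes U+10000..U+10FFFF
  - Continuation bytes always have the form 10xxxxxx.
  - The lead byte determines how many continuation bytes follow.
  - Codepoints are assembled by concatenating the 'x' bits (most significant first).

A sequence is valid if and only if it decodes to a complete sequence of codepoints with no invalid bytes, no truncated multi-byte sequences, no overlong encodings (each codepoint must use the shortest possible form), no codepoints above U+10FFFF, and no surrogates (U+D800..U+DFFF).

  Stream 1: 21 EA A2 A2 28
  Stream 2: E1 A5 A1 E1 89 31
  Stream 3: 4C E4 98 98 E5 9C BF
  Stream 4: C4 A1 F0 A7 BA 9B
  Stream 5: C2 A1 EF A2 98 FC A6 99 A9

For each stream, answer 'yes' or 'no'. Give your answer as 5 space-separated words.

Stream 1: decodes cleanly. VALID
Stream 2: error at byte offset 5. INVALID
Stream 3: decodes cleanly. VALID
Stream 4: decodes cleanly. VALID
Stream 5: error at byte offset 5. INVALID

Answer: yes no yes yes no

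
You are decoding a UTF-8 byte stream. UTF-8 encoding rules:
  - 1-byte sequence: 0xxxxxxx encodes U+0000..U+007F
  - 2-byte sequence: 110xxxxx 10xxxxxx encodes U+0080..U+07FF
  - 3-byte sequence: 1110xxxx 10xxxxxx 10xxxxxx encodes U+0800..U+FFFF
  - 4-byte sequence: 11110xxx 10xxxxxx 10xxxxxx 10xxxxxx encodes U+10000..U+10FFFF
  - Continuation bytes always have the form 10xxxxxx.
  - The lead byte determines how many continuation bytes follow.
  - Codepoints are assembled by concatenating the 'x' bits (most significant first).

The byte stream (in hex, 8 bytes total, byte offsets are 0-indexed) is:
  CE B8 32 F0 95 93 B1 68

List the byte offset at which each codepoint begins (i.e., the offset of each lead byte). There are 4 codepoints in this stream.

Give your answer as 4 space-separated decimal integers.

Byte[0]=CE: 2-byte lead, need 1 cont bytes. acc=0xE
Byte[1]=B8: continuation. acc=(acc<<6)|0x38=0x3B8
Completed: cp=U+03B8 (starts at byte 0)
Byte[2]=32: 1-byte ASCII. cp=U+0032
Byte[3]=F0: 4-byte lead, need 3 cont bytes. acc=0x0
Byte[4]=95: continuation. acc=(acc<<6)|0x15=0x15
Byte[5]=93: continuation. acc=(acc<<6)|0x13=0x553
Byte[6]=B1: continuation. acc=(acc<<6)|0x31=0x154F1
Completed: cp=U+154F1 (starts at byte 3)
Byte[7]=68: 1-byte ASCII. cp=U+0068

Answer: 0 2 3 7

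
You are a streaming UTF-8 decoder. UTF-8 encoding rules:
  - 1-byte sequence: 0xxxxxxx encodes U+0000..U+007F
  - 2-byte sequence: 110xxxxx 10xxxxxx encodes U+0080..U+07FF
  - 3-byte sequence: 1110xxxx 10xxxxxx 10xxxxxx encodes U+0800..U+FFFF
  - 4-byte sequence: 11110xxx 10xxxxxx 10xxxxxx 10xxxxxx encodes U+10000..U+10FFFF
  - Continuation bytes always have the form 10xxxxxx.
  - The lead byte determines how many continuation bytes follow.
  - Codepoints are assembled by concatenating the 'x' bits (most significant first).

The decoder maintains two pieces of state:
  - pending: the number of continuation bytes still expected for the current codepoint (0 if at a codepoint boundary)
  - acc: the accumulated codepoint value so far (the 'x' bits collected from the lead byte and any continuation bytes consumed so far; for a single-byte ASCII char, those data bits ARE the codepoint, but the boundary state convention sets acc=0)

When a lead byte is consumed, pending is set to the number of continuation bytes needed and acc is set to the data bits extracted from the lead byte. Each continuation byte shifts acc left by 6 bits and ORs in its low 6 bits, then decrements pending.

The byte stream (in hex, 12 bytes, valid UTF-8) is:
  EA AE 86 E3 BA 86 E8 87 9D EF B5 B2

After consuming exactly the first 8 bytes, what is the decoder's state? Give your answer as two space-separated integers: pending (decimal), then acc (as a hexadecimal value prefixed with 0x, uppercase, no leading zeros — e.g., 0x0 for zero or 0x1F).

Byte[0]=EA: 3-byte lead. pending=2, acc=0xA
Byte[1]=AE: continuation. acc=(acc<<6)|0x2E=0x2AE, pending=1
Byte[2]=86: continuation. acc=(acc<<6)|0x06=0xAB86, pending=0
Byte[3]=E3: 3-byte lead. pending=2, acc=0x3
Byte[4]=BA: continuation. acc=(acc<<6)|0x3A=0xFA, pending=1
Byte[5]=86: continuation. acc=(acc<<6)|0x06=0x3E86, pending=0
Byte[6]=E8: 3-byte lead. pending=2, acc=0x8
Byte[7]=87: continuation. acc=(acc<<6)|0x07=0x207, pending=1

Answer: 1 0x207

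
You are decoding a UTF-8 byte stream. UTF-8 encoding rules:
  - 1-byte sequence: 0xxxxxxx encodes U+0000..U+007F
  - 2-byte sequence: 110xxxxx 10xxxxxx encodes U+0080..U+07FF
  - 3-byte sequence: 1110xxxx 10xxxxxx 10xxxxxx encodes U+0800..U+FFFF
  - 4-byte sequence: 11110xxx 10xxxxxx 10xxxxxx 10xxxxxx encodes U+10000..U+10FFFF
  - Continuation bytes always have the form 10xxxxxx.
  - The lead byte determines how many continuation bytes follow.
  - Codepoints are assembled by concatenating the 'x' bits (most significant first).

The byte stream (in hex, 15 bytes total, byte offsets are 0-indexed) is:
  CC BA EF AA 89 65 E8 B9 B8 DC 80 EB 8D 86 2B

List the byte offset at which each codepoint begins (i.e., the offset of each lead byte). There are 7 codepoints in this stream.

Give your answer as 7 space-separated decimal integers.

Answer: 0 2 5 6 9 11 14

Derivation:
Byte[0]=CC: 2-byte lead, need 1 cont bytes. acc=0xC
Byte[1]=BA: continuation. acc=(acc<<6)|0x3A=0x33A
Completed: cp=U+033A (starts at byte 0)
Byte[2]=EF: 3-byte lead, need 2 cont bytes. acc=0xF
Byte[3]=AA: continuation. acc=(acc<<6)|0x2A=0x3EA
Byte[4]=89: continuation. acc=(acc<<6)|0x09=0xFA89
Completed: cp=U+FA89 (starts at byte 2)
Byte[5]=65: 1-byte ASCII. cp=U+0065
Byte[6]=E8: 3-byte lead, need 2 cont bytes. acc=0x8
Byte[7]=B9: continuation. acc=(acc<<6)|0x39=0x239
Byte[8]=B8: continuation. acc=(acc<<6)|0x38=0x8E78
Completed: cp=U+8E78 (starts at byte 6)
Byte[9]=DC: 2-byte lead, need 1 cont bytes. acc=0x1C
Byte[10]=80: continuation. acc=(acc<<6)|0x00=0x700
Completed: cp=U+0700 (starts at byte 9)
Byte[11]=EB: 3-byte lead, need 2 cont bytes. acc=0xB
Byte[12]=8D: continuation. acc=(acc<<6)|0x0D=0x2CD
Byte[13]=86: continuation. acc=(acc<<6)|0x06=0xB346
Completed: cp=U+B346 (starts at byte 11)
Byte[14]=2B: 1-byte ASCII. cp=U+002B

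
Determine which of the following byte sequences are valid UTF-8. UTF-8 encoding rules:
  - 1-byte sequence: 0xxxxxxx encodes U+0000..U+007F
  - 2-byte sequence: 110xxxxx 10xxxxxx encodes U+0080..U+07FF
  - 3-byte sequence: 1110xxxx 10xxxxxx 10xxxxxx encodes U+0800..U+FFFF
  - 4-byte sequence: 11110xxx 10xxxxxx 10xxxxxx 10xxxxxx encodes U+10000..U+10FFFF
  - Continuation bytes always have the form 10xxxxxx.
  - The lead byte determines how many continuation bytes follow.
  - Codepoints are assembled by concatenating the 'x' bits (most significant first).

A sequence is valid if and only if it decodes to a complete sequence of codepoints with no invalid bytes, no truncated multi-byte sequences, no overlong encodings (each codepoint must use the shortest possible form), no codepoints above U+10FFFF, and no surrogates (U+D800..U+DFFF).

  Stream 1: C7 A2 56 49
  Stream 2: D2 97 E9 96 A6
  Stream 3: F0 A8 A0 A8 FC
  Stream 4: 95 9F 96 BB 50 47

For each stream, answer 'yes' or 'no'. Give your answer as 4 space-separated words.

Stream 1: decodes cleanly. VALID
Stream 2: decodes cleanly. VALID
Stream 3: error at byte offset 4. INVALID
Stream 4: error at byte offset 0. INVALID

Answer: yes yes no no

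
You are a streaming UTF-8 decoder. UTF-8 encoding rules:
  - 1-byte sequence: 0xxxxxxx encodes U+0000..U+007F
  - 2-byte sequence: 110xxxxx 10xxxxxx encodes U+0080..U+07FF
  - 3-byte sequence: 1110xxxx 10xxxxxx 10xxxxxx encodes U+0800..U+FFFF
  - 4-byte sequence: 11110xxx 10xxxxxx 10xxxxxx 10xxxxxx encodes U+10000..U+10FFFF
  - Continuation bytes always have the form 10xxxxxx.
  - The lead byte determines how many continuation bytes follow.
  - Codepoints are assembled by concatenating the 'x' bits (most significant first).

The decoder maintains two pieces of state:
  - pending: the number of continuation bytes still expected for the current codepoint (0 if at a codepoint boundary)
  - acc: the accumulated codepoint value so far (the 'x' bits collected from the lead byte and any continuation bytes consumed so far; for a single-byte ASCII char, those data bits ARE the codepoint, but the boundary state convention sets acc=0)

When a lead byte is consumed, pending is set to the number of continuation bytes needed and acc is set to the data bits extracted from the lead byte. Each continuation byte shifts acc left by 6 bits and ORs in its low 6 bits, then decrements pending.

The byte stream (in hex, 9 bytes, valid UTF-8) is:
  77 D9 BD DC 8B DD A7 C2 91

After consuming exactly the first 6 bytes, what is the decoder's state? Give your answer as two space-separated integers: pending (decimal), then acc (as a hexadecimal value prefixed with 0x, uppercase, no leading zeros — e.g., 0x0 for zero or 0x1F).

Answer: 1 0x1D

Derivation:
Byte[0]=77: 1-byte. pending=0, acc=0x0
Byte[1]=D9: 2-byte lead. pending=1, acc=0x19
Byte[2]=BD: continuation. acc=(acc<<6)|0x3D=0x67D, pending=0
Byte[3]=DC: 2-byte lead. pending=1, acc=0x1C
Byte[4]=8B: continuation. acc=(acc<<6)|0x0B=0x70B, pending=0
Byte[5]=DD: 2-byte lead. pending=1, acc=0x1D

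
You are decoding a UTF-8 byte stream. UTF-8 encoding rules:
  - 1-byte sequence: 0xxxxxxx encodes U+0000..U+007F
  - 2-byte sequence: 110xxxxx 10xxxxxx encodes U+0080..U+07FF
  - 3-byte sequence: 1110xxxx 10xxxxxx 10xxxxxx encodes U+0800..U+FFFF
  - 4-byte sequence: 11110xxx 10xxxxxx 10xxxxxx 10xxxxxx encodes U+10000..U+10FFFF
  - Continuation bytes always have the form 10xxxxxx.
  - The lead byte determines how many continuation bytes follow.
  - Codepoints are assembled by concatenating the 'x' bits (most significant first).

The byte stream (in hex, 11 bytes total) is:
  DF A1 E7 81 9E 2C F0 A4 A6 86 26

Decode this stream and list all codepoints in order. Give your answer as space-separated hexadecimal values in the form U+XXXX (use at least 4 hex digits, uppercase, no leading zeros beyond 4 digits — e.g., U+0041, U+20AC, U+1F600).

Answer: U+07E1 U+705E U+002C U+24986 U+0026

Derivation:
Byte[0]=DF: 2-byte lead, need 1 cont bytes. acc=0x1F
Byte[1]=A1: continuation. acc=(acc<<6)|0x21=0x7E1
Completed: cp=U+07E1 (starts at byte 0)
Byte[2]=E7: 3-byte lead, need 2 cont bytes. acc=0x7
Byte[3]=81: continuation. acc=(acc<<6)|0x01=0x1C1
Byte[4]=9E: continuation. acc=(acc<<6)|0x1E=0x705E
Completed: cp=U+705E (starts at byte 2)
Byte[5]=2C: 1-byte ASCII. cp=U+002C
Byte[6]=F0: 4-byte lead, need 3 cont bytes. acc=0x0
Byte[7]=A4: continuation. acc=(acc<<6)|0x24=0x24
Byte[8]=A6: continuation. acc=(acc<<6)|0x26=0x926
Byte[9]=86: continuation. acc=(acc<<6)|0x06=0x24986
Completed: cp=U+24986 (starts at byte 6)
Byte[10]=26: 1-byte ASCII. cp=U+0026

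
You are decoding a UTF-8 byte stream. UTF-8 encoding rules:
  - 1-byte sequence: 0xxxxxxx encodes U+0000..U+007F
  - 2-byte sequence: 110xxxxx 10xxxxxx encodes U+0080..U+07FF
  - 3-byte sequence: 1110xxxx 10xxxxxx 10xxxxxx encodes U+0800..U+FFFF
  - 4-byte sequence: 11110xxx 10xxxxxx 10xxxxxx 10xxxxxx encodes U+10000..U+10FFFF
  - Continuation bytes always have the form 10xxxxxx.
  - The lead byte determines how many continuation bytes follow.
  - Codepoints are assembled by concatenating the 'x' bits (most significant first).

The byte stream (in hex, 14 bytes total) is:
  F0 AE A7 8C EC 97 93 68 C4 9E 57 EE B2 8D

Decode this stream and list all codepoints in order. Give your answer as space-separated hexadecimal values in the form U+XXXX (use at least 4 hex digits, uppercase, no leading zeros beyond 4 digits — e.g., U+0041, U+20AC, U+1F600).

Answer: U+2E9CC U+C5D3 U+0068 U+011E U+0057 U+EC8D

Derivation:
Byte[0]=F0: 4-byte lead, need 3 cont bytes. acc=0x0
Byte[1]=AE: continuation. acc=(acc<<6)|0x2E=0x2E
Byte[2]=A7: continuation. acc=(acc<<6)|0x27=0xBA7
Byte[3]=8C: continuation. acc=(acc<<6)|0x0C=0x2E9CC
Completed: cp=U+2E9CC (starts at byte 0)
Byte[4]=EC: 3-byte lead, need 2 cont bytes. acc=0xC
Byte[5]=97: continuation. acc=(acc<<6)|0x17=0x317
Byte[6]=93: continuation. acc=(acc<<6)|0x13=0xC5D3
Completed: cp=U+C5D3 (starts at byte 4)
Byte[7]=68: 1-byte ASCII. cp=U+0068
Byte[8]=C4: 2-byte lead, need 1 cont bytes. acc=0x4
Byte[9]=9E: continuation. acc=(acc<<6)|0x1E=0x11E
Completed: cp=U+011E (starts at byte 8)
Byte[10]=57: 1-byte ASCII. cp=U+0057
Byte[11]=EE: 3-byte lead, need 2 cont bytes. acc=0xE
Byte[12]=B2: continuation. acc=(acc<<6)|0x32=0x3B2
Byte[13]=8D: continuation. acc=(acc<<6)|0x0D=0xEC8D
Completed: cp=U+EC8D (starts at byte 11)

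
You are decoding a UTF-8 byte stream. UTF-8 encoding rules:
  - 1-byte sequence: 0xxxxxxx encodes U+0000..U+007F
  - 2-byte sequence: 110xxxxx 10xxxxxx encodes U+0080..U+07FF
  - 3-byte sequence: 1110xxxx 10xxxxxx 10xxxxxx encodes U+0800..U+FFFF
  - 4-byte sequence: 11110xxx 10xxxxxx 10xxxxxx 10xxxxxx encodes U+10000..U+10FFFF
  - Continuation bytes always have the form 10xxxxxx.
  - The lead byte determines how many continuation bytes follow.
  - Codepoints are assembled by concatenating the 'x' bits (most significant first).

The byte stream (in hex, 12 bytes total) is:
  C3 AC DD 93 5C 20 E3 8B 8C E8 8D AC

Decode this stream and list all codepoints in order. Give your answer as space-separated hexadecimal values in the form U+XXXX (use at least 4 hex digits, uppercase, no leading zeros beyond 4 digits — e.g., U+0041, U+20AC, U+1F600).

Answer: U+00EC U+0753 U+005C U+0020 U+32CC U+836C

Derivation:
Byte[0]=C3: 2-byte lead, need 1 cont bytes. acc=0x3
Byte[1]=AC: continuation. acc=(acc<<6)|0x2C=0xEC
Completed: cp=U+00EC (starts at byte 0)
Byte[2]=DD: 2-byte lead, need 1 cont bytes. acc=0x1D
Byte[3]=93: continuation. acc=(acc<<6)|0x13=0x753
Completed: cp=U+0753 (starts at byte 2)
Byte[4]=5C: 1-byte ASCII. cp=U+005C
Byte[5]=20: 1-byte ASCII. cp=U+0020
Byte[6]=E3: 3-byte lead, need 2 cont bytes. acc=0x3
Byte[7]=8B: continuation. acc=(acc<<6)|0x0B=0xCB
Byte[8]=8C: continuation. acc=(acc<<6)|0x0C=0x32CC
Completed: cp=U+32CC (starts at byte 6)
Byte[9]=E8: 3-byte lead, need 2 cont bytes. acc=0x8
Byte[10]=8D: continuation. acc=(acc<<6)|0x0D=0x20D
Byte[11]=AC: continuation. acc=(acc<<6)|0x2C=0x836C
Completed: cp=U+836C (starts at byte 9)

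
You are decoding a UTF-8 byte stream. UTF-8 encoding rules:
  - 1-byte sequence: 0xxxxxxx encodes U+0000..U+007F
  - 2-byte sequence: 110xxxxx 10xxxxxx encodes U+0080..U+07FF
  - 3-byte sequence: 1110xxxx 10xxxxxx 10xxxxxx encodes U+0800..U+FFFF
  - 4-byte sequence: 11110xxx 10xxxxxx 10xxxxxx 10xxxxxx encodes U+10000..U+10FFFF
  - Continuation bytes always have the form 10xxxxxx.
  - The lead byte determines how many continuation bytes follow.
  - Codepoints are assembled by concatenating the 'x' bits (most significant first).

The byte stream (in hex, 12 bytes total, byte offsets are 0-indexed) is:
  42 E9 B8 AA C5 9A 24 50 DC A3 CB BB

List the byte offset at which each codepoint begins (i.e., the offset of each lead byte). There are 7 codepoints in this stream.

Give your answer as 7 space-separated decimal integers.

Byte[0]=42: 1-byte ASCII. cp=U+0042
Byte[1]=E9: 3-byte lead, need 2 cont bytes. acc=0x9
Byte[2]=B8: continuation. acc=(acc<<6)|0x38=0x278
Byte[3]=AA: continuation. acc=(acc<<6)|0x2A=0x9E2A
Completed: cp=U+9E2A (starts at byte 1)
Byte[4]=C5: 2-byte lead, need 1 cont bytes. acc=0x5
Byte[5]=9A: continuation. acc=(acc<<6)|0x1A=0x15A
Completed: cp=U+015A (starts at byte 4)
Byte[6]=24: 1-byte ASCII. cp=U+0024
Byte[7]=50: 1-byte ASCII. cp=U+0050
Byte[8]=DC: 2-byte lead, need 1 cont bytes. acc=0x1C
Byte[9]=A3: continuation. acc=(acc<<6)|0x23=0x723
Completed: cp=U+0723 (starts at byte 8)
Byte[10]=CB: 2-byte lead, need 1 cont bytes. acc=0xB
Byte[11]=BB: continuation. acc=(acc<<6)|0x3B=0x2FB
Completed: cp=U+02FB (starts at byte 10)

Answer: 0 1 4 6 7 8 10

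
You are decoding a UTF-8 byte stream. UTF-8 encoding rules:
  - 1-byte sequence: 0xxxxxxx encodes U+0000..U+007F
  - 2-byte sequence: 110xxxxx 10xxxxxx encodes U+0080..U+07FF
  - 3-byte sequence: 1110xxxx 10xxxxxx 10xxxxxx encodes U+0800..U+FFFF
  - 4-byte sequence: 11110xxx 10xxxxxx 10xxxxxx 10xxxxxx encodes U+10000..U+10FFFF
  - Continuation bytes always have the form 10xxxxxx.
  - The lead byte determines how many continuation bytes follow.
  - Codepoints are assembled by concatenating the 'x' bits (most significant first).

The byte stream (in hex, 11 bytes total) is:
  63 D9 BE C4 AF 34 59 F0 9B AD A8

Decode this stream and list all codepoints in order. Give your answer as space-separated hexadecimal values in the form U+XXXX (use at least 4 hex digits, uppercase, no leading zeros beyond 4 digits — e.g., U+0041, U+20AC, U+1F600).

Byte[0]=63: 1-byte ASCII. cp=U+0063
Byte[1]=D9: 2-byte lead, need 1 cont bytes. acc=0x19
Byte[2]=BE: continuation. acc=(acc<<6)|0x3E=0x67E
Completed: cp=U+067E (starts at byte 1)
Byte[3]=C4: 2-byte lead, need 1 cont bytes. acc=0x4
Byte[4]=AF: continuation. acc=(acc<<6)|0x2F=0x12F
Completed: cp=U+012F (starts at byte 3)
Byte[5]=34: 1-byte ASCII. cp=U+0034
Byte[6]=59: 1-byte ASCII. cp=U+0059
Byte[7]=F0: 4-byte lead, need 3 cont bytes. acc=0x0
Byte[8]=9B: continuation. acc=(acc<<6)|0x1B=0x1B
Byte[9]=AD: continuation. acc=(acc<<6)|0x2D=0x6ED
Byte[10]=A8: continuation. acc=(acc<<6)|0x28=0x1BB68
Completed: cp=U+1BB68 (starts at byte 7)

Answer: U+0063 U+067E U+012F U+0034 U+0059 U+1BB68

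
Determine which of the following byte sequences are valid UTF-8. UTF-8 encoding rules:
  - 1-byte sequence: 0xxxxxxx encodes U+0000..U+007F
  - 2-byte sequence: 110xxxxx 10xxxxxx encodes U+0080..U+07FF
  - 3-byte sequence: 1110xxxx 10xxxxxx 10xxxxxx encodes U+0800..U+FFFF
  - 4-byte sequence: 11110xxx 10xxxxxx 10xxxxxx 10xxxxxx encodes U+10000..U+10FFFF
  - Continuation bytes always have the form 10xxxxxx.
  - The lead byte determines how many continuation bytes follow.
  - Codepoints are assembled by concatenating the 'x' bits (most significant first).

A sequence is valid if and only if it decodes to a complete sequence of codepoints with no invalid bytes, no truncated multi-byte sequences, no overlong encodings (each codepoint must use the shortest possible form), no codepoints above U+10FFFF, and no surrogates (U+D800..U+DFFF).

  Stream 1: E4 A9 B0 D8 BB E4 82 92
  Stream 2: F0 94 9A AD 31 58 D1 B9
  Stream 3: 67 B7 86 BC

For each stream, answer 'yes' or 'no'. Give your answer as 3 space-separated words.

Stream 1: decodes cleanly. VALID
Stream 2: decodes cleanly. VALID
Stream 3: error at byte offset 1. INVALID

Answer: yes yes no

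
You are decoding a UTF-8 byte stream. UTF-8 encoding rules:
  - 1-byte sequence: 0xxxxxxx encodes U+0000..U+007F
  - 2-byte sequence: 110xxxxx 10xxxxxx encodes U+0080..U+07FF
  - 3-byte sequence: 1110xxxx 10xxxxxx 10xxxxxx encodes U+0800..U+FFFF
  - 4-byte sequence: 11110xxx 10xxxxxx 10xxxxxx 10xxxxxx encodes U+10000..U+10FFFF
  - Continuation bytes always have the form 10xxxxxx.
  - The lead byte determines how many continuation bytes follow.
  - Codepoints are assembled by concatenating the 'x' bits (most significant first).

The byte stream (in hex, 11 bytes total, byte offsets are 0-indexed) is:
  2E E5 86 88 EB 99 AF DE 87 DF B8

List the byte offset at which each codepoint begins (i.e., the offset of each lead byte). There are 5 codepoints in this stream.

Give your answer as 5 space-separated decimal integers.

Answer: 0 1 4 7 9

Derivation:
Byte[0]=2E: 1-byte ASCII. cp=U+002E
Byte[1]=E5: 3-byte lead, need 2 cont bytes. acc=0x5
Byte[2]=86: continuation. acc=(acc<<6)|0x06=0x146
Byte[3]=88: continuation. acc=(acc<<6)|0x08=0x5188
Completed: cp=U+5188 (starts at byte 1)
Byte[4]=EB: 3-byte lead, need 2 cont bytes. acc=0xB
Byte[5]=99: continuation. acc=(acc<<6)|0x19=0x2D9
Byte[6]=AF: continuation. acc=(acc<<6)|0x2F=0xB66F
Completed: cp=U+B66F (starts at byte 4)
Byte[7]=DE: 2-byte lead, need 1 cont bytes. acc=0x1E
Byte[8]=87: continuation. acc=(acc<<6)|0x07=0x787
Completed: cp=U+0787 (starts at byte 7)
Byte[9]=DF: 2-byte lead, need 1 cont bytes. acc=0x1F
Byte[10]=B8: continuation. acc=(acc<<6)|0x38=0x7F8
Completed: cp=U+07F8 (starts at byte 9)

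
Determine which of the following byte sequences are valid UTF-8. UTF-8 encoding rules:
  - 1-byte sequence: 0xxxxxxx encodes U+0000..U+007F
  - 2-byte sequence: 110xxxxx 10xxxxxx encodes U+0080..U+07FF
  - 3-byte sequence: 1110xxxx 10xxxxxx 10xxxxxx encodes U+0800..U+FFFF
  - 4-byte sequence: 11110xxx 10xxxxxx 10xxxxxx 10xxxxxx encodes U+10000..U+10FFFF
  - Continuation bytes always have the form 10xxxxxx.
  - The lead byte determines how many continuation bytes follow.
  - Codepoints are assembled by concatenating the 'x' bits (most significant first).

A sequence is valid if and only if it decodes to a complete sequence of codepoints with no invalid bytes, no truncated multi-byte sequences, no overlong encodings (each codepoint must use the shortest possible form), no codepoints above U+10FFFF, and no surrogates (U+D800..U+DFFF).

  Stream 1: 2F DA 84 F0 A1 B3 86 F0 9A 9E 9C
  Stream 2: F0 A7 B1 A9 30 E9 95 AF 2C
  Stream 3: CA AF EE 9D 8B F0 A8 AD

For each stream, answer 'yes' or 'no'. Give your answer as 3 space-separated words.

Answer: yes yes no

Derivation:
Stream 1: decodes cleanly. VALID
Stream 2: decodes cleanly. VALID
Stream 3: error at byte offset 8. INVALID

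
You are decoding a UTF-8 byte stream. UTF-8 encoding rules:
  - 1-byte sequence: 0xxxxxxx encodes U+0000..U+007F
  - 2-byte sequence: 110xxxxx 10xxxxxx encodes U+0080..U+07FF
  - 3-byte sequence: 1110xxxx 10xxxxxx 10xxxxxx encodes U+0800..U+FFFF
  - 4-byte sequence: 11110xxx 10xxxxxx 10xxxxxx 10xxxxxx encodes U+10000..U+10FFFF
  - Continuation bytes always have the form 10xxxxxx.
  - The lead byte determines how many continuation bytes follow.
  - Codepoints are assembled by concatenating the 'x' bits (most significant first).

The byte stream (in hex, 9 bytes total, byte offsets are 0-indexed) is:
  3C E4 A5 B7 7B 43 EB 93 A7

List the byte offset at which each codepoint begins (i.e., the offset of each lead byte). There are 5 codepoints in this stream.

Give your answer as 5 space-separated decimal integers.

Answer: 0 1 4 5 6

Derivation:
Byte[0]=3C: 1-byte ASCII. cp=U+003C
Byte[1]=E4: 3-byte lead, need 2 cont bytes. acc=0x4
Byte[2]=A5: continuation. acc=(acc<<6)|0x25=0x125
Byte[3]=B7: continuation. acc=(acc<<6)|0x37=0x4977
Completed: cp=U+4977 (starts at byte 1)
Byte[4]=7B: 1-byte ASCII. cp=U+007B
Byte[5]=43: 1-byte ASCII. cp=U+0043
Byte[6]=EB: 3-byte lead, need 2 cont bytes. acc=0xB
Byte[7]=93: continuation. acc=(acc<<6)|0x13=0x2D3
Byte[8]=A7: continuation. acc=(acc<<6)|0x27=0xB4E7
Completed: cp=U+B4E7 (starts at byte 6)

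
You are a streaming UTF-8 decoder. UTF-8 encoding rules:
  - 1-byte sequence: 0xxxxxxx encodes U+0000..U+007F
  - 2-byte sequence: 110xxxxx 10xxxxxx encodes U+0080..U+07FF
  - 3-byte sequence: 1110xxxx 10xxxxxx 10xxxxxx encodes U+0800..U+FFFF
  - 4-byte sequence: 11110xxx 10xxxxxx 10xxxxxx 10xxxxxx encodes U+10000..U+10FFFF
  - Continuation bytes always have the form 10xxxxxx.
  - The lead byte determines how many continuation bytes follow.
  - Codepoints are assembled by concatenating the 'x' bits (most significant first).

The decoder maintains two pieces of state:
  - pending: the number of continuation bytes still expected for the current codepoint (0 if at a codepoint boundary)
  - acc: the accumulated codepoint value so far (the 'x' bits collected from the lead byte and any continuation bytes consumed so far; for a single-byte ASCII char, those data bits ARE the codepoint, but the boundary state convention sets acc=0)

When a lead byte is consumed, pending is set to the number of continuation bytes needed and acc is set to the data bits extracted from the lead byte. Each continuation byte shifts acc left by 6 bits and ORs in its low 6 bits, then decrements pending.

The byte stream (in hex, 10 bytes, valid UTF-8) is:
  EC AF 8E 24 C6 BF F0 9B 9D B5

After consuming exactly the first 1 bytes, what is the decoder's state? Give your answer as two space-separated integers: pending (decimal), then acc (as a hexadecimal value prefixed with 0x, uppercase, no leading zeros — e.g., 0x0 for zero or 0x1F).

Answer: 2 0xC

Derivation:
Byte[0]=EC: 3-byte lead. pending=2, acc=0xC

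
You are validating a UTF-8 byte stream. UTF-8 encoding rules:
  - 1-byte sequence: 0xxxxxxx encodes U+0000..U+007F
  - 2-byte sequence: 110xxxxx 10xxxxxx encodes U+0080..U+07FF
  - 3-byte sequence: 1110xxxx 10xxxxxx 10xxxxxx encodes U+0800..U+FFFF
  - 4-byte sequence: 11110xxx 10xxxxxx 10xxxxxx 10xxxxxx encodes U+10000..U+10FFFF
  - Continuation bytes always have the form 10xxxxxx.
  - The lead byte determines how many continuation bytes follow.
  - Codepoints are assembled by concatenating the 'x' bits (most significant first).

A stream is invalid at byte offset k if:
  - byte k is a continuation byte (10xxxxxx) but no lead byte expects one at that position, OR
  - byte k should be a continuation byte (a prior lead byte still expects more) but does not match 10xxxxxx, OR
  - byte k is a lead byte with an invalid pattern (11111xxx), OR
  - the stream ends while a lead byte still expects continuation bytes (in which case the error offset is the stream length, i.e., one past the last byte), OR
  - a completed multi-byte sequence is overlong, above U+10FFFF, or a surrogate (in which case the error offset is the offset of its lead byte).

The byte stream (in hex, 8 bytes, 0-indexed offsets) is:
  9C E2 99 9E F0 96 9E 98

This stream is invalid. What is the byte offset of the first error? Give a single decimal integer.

Answer: 0

Derivation:
Byte[0]=9C: INVALID lead byte (not 0xxx/110x/1110/11110)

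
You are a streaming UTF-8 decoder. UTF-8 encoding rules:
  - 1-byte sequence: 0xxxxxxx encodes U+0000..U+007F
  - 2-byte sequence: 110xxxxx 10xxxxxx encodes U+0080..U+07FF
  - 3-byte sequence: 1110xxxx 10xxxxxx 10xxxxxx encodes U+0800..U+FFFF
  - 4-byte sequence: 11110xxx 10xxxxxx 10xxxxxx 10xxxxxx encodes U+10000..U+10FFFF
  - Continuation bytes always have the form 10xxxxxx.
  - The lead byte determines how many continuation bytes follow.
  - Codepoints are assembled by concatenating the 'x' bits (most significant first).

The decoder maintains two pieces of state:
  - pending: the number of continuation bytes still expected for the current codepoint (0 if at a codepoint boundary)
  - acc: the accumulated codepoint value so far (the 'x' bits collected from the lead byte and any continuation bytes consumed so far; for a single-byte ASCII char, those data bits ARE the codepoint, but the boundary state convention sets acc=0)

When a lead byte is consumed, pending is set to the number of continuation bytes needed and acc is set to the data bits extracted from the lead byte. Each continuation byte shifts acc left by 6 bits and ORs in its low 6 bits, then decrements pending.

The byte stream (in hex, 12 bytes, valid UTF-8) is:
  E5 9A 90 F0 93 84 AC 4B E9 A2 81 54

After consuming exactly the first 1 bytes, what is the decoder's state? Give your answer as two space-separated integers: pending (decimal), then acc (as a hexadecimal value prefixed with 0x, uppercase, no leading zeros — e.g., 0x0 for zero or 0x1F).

Answer: 2 0x5

Derivation:
Byte[0]=E5: 3-byte lead. pending=2, acc=0x5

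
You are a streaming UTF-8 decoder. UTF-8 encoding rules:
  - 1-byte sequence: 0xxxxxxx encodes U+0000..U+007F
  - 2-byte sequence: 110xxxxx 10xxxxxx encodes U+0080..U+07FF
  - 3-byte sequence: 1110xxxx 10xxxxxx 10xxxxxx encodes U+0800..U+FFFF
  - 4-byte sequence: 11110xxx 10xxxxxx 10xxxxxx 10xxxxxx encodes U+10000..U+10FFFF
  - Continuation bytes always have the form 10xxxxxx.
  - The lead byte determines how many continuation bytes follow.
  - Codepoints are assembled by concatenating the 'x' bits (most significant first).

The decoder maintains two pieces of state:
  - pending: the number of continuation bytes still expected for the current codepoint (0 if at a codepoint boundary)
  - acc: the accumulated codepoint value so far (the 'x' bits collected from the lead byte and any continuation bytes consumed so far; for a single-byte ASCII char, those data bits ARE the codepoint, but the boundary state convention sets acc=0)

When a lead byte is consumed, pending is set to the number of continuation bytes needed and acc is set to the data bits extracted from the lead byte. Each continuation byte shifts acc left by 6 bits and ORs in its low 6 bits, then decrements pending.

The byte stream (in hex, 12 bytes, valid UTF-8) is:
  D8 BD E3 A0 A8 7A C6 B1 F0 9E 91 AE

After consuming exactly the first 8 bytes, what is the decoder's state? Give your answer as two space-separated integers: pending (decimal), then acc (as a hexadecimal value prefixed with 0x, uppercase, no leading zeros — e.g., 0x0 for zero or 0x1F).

Answer: 0 0x1B1

Derivation:
Byte[0]=D8: 2-byte lead. pending=1, acc=0x18
Byte[1]=BD: continuation. acc=(acc<<6)|0x3D=0x63D, pending=0
Byte[2]=E3: 3-byte lead. pending=2, acc=0x3
Byte[3]=A0: continuation. acc=(acc<<6)|0x20=0xE0, pending=1
Byte[4]=A8: continuation. acc=(acc<<6)|0x28=0x3828, pending=0
Byte[5]=7A: 1-byte. pending=0, acc=0x0
Byte[6]=C6: 2-byte lead. pending=1, acc=0x6
Byte[7]=B1: continuation. acc=(acc<<6)|0x31=0x1B1, pending=0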